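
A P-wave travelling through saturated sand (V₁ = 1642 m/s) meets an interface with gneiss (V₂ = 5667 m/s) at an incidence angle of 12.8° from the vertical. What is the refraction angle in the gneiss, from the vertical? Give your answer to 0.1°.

49.9°

sin θ₁/V₁ = sin θ₂/V₂ ⇒ sin θ₂ = 5667·sin 12.8°/1642 = 5667·0.2215/1642 = 0.7646.
θ₂ = arcsin 0.7646 = 49.87° from the normal.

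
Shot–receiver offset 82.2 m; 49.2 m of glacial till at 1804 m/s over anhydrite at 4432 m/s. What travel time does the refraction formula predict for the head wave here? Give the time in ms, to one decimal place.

θ_c = arcsin(V₁/V₂) = arcsin(1804/4432) = 24.02°, cos θ_c = 0.9134.
Intercept time tᵢ = 2h cos θ_c / V₁ = 2·49.2·0.9134/1804 = 0.04982 s.
t = x/V₂ + tᵢ = 82.2/4432 + 0.04982 = 0.06837 s.

68.4 ms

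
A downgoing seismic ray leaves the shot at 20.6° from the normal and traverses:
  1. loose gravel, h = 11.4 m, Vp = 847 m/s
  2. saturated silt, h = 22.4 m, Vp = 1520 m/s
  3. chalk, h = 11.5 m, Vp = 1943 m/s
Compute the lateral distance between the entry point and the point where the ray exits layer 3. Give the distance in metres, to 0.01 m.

38.25 m

Apply Snell's law at each interface; in layer i the horizontal offset is hᵢ·tan θᵢ.
Layer 1: θ = 20.60°; offset = 11.4·tan 20.60° = 4.2850 m.
Layer 2: sin θ = 1520·sin 20.6°/847 = 0.6314, θ = 39.15°; offset = 22.4·tan 39.15° = 18.2389 m.
Layer 3: sin θ = 1943·sin 20.6°/847 = 0.8071, θ = 53.82°; offset = 11.5·tan 53.82° = 15.7215 m.
Summing the layer offsets gives 38.2454 m.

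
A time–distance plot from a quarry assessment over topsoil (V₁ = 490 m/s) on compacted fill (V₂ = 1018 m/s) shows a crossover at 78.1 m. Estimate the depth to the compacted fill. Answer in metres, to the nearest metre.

h = (x_cross/2)·√((V₂−V₁)/(V₂+V₁)).
(V₂−V₁)/(V₂+V₁) = (1018−490)/(1018+490) = 0.3501; √ = 0.5917.
h = (78.1/2)·0.5917 = 23.11 m.

23 m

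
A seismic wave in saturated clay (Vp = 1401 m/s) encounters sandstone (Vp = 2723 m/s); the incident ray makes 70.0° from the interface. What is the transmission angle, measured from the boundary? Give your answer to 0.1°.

48.3°

Angle from the normal: 90° − 70.0° = 20.0°.
Snell's law: sin θ₂ = (V₂/V₁)·sin θ₁ = (2723/1401)·sin 20.0° = 0.6648.
θ₂ = arcsin 0.6648 = 41.66° from the normal.
From the interface: 90° − 41.66° = 48.34°.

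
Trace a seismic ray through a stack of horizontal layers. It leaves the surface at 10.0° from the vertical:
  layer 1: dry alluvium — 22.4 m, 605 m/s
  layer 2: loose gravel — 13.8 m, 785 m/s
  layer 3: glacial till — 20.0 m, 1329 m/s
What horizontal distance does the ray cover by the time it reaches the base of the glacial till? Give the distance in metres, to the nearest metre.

15 m

Ray parameter p = sin 10.0° / 605 m/s = 2.8702e-04 s/m.
Layer 1: θ = 10.00°; offset = 22.4·tan 10.00° = 3.950 m.
Layer 2: sin θ = p·785 = 0.2253 → θ = 13.02°; offset = 13.8·tan 13.02° = 3.191 m.
Layer 3: sin θ = p·1329 = 0.3815 → θ = 22.42°; offset = 20.0·tan 22.42° = 8.253 m.
Summing the layer offsets gives 15.394 m.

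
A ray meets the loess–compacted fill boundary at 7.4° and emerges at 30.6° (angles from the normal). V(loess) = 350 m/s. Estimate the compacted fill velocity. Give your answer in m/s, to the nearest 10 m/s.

1380 m/s

Snell's law: sin 7.4°/V₁ = sin 30.6°/V₂.
V₂ = V₁·sin 30.6°/sin 7.4° = 350 × 3.9523 = 1383.31 m/s.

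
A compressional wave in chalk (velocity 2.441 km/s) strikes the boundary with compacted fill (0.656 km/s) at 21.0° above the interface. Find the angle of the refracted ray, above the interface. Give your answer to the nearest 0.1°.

75.5°

Convert to the normal: θ₁ = 90° − 21.0° = 69.0°.
Snell's law: sin θ₂ = (V₂/V₁)·sin θ₁ = (0.656/2.441)·sin 69.0° = 0.2509.
θ₂ = sin⁻¹(0.2509) = 14.53° (from vertical).
From the interface: 90° − 14.53° = 75.47°.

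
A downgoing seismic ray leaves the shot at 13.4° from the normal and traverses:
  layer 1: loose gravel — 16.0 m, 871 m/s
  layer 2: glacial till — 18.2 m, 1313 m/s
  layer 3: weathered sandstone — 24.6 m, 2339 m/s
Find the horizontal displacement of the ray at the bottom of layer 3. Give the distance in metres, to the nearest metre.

p = sin θ₁/V₁ = sin 13.4°/871 = 2.6607e-04 s/m is conserved through the stack.
Layer 1: θ = 13.40°; offset = 16.0·tan 13.40° = 3.812 m.
Layer 2: sin θ = p·1313 = 0.3494 → θ = 20.45°; offset = 18.2·tan 20.45° = 6.786 m.
Layer 3: sin θ = p·2339 = 0.6223 → θ = 38.49°; offset = 24.6·tan 38.49° = 19.559 m.
Total horizontal offset = 30.156 m.

30 m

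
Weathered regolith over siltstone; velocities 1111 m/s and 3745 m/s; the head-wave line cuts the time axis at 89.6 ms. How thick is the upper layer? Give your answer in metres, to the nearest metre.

h = tᵢ·V₁·V₂ / (2·√(V₂²−V₁²)).
√(V₂²−V₁²) = √(3745² − 1111²) = 3576.4 m/s.
h = 0.0896 s × 1111 × 3745 / (2 × 3576.4) = 52.12 m.

52 m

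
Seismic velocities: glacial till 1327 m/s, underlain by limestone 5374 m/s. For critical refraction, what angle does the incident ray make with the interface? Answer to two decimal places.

At critical incidence the refracted ray runs along the interface (θ₂ = 90°), so sin θ_c = V₁/V₂.
θ_c = arcsin(1327/5374) = arcsin 0.2469 = 14.30°.
Measured from the interface: 90° − 14.30° = 75.70°.

75.70°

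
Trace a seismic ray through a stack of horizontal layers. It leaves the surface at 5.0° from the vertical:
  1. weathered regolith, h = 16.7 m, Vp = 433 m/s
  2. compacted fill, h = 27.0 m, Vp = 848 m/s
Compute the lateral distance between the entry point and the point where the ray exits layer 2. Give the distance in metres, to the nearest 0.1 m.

6.1 m

Ray parameter p = sin 5.0° / 433 m/s = 2.0128e-04 s/m.
Layer 1: θ = 5.00°; offset = 16.7·tan 5.00° = 1.461 m.
Layer 2: sin θ = p·848 = 0.1707 → θ = 9.83°; offset = 27.0·tan 9.83° = 4.677 m.
Summing the layer offsets gives 6.138 m.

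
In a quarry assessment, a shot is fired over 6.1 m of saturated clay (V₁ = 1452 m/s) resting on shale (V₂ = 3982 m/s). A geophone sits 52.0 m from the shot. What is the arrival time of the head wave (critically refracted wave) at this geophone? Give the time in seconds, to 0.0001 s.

0.0209 s

θ_c = arcsin(V₁/V₂) = arcsin(1452/3982) = 21.39°, cos θ_c = 0.9311.
Intercept time tᵢ = 2h cos θ_c / V₁ = 2·6.1·0.9311/1452 = 0.00782 s.
t = x/V₂ + tᵢ = 52.0/3982 + 0.00782 = 0.02088 s.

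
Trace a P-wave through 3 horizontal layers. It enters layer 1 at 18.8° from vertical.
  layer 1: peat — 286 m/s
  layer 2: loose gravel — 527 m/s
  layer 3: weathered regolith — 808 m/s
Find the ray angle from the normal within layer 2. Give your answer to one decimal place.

36.4°

Snell's law across each interface conserves sin θ / V, so sin θ_2 = V_2·sin θ₁/V₁.
sin θ_2 = 527 × sin 18.8° / 286 = 0.5938.
θ_2 = arcsin 0.5938 = 36.43°.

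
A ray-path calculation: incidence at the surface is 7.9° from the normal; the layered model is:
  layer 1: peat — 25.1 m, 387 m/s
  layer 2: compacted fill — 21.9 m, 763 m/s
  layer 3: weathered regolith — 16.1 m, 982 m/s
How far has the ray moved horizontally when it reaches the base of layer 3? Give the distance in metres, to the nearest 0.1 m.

15.6 m

Apply Snell's law at each interface; in layer i the horizontal offset is hᵢ·tan θᵢ.
Layer 1: θ = 7.90°; offset = 25.1·tan 7.90° = 3.483 m.
Layer 2: sin θ = 763·sin 7.9°/387 = 0.2710, θ = 15.72°; offset = 21.9·tan 15.72° = 6.165 m.
Layer 3: sin θ = 982·sin 7.9°/387 = 0.3488, θ = 20.41°; offset = 16.1·tan 20.41° = 5.991 m.
Σ offsets = 15.639 m.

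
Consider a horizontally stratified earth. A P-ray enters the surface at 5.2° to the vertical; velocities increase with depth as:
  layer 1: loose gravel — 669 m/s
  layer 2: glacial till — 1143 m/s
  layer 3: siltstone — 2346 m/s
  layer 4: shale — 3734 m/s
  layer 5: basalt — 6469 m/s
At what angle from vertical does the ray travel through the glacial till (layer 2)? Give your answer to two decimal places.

Snell's law across each interface conserves sin θ / V, so sin θ_2 = V_2·sin θ₁/V₁.
sin θ_2 = 1143 × sin 5.2° / 669 = 0.1548.
θ_2 = 8.91° from the vertical.

8.91°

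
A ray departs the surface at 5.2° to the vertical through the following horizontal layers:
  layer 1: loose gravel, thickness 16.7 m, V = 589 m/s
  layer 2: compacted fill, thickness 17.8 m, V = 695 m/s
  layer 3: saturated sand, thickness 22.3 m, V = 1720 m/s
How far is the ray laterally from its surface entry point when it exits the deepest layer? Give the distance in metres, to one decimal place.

9.6 m

p = sin θ₁/V₁ = sin 5.2°/589 = 1.5388e-04 s/m is conserved through the stack.
Layer 1: θ = 5.20°; offset = 16.7·tan 5.20° = 1.520 m.
Layer 2: sin θ = p·695 = 0.1069 → θ = 6.14°; offset = 17.8·tan 6.14° = 1.915 m.
Layer 3: sin θ = p·1720 = 0.2647 → θ = 15.35°; offset = 22.3·tan 15.35° = 6.120 m.
Summing the layer offsets gives 9.555 m.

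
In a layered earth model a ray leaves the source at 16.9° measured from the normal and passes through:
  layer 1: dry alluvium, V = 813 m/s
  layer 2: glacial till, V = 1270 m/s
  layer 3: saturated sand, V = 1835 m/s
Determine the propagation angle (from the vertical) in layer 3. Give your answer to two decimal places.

41.01°

Snell's law across each interface conserves sin θ / V, so sin θ_3 = V_3·sin θ₁/V₁.
sin θ_3 = 1835 × sin 16.9° / 813 = 0.6561.
θ_3 = 41.01° from the vertical.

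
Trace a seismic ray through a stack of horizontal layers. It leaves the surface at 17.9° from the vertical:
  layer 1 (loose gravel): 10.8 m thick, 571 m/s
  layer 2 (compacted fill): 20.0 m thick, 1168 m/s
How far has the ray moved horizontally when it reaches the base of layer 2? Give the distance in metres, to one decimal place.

19.7 m

Apply Snell's law at each interface; in layer i the horizontal offset is hᵢ·tan θᵢ.
Layer 1: θ = 17.90°; offset = 10.8·tan 17.90° = 3.488 m.
Layer 2: sin θ = 1168·sin 17.9°/571 = 0.6287, θ = 38.95°; offset = 20.0·tan 38.95° = 16.170 m.
Total horizontal offset = 19.658 m.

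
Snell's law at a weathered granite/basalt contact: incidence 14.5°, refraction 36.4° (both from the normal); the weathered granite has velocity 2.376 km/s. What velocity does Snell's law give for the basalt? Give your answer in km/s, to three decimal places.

sin 14.5° = 0.2504; sin 36.4° = 0.5934.
V₂ = V₁·(sin θ₂/sin θ₁) = 2.376·(0.5934/0.2504) = 5.631 km/s.

5.631 km/s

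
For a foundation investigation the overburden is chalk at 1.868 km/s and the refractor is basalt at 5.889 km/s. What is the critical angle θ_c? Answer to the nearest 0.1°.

18.5°

At critical incidence the refracted ray runs along the interface (θ₂ = 90°), so sin θ_c = V₁/V₂.
θ_c = arcsin(1.868/5.889) = arcsin 0.3172 = 18.49°.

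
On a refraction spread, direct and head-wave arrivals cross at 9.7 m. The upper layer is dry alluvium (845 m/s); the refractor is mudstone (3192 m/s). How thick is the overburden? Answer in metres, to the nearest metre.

x_cross = 2h·√((V₂+V₁)/(V₂−V₁)) → h = x_cross / (2·√((V₂+V₁)/(V₂−V₁))).
√((V₂+V₁)/(V₂−V₁)) = √((3192+845)/(3192−845)) = 1.3115.
h = 9.7 / (2·1.3115) = 3.70 m.

4 m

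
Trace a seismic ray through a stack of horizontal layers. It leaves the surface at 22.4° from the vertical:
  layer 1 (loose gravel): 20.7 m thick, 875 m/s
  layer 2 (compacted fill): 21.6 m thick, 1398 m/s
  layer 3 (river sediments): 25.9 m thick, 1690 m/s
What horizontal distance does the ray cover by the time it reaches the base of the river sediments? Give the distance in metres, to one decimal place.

53.3 m

Apply Snell's law at each interface; in layer i the horizontal offset is hᵢ·tan θᵢ.
Layer 1: θ = 22.40°; offset = 20.7·tan 22.40° = 8.532 m.
Layer 2: sin θ = 1398·sin 22.4°/875 = 0.6088, θ = 37.51°; offset = 21.6·tan 37.51° = 16.578 m.
Layer 3: sin θ = 1690·sin 22.4°/875 = 0.7360, θ = 47.39°; offset = 25.9·tan 47.39° = 28.159 m.
Summing the layer offsets gives 53.268 m.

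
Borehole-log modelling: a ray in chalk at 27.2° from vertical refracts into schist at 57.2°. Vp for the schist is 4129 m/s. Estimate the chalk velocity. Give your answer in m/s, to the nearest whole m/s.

Snell's law: sin 27.2°/V₁ = sin 57.2°/V₂.
V₁ = V₂·sin 27.2°/sin 57.2° = 4129 × 0.5438 = 2245.34 m/s.

2245 m/s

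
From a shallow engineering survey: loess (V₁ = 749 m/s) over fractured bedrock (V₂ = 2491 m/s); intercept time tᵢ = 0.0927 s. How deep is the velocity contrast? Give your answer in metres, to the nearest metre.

θ_c = arcsin(749/2491) = 17.50°; cos θ_c = 0.9537.
tᵢ = 2h cos θ_c/V₁ ⇒ h = tᵢ·V₁/(2 cos θ_c) = 0.0927·749/(2·0.9537) = 36.40 m.

36 m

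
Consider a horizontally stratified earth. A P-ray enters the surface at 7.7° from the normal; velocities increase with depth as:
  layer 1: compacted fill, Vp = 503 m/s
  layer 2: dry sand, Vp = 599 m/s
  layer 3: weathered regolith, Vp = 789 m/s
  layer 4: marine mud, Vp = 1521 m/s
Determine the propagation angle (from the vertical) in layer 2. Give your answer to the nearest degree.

Ray parameter p = sin 7.7° / 503 = 2.6637e-04 s/m.
sin θ_2 = p·V_2 = 2.6637e-04 × 599 = 0.1596.
θ_2 = arcsin 0.1596 = 9.18°.

9°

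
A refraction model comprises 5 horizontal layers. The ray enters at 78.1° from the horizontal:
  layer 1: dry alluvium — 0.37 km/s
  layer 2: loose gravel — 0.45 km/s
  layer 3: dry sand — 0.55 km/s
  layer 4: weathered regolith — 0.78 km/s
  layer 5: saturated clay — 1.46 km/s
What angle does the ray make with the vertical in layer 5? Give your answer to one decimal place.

54.5°

From the normal: θ₁ = 90° − 78.1° = 11.9°.
Ray parameter p = sin 11.9° / 0.37 = 5.5731e-01 s/km.
sin θ_5 = p·V_5 = 5.5731e-01 × 1.46 = 0.8137.
θ_5 = 54.46° from the vertical.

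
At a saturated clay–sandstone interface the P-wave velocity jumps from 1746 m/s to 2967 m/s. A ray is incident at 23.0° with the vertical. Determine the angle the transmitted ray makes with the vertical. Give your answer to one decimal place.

41.6°

sin θ₁/V₁ = sin θ₂/V₂ ⇒ sin θ₂ = 2967·sin 23.0°/1746 = 2967·0.3907/1746 = 0.6640.
θ₂ = arcsin 0.6640 = 41.60° from the normal.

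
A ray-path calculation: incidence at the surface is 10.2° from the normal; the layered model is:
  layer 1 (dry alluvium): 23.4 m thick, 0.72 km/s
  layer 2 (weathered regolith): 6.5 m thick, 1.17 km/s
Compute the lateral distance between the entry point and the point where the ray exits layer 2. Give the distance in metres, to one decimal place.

6.2 m

Apply Snell's law at each interface; in layer i the horizontal offset is hᵢ·tan θᵢ.
Layer 1: θ = 10.20°; offset = 23.4·tan 10.20° = 4.210 m.
Layer 2: sin θ = 1.17·sin 10.2°/0.72 = 0.2878, θ = 16.72°; offset = 6.5·tan 16.72° = 1.953 m.
Σ offsets = 6.163 m.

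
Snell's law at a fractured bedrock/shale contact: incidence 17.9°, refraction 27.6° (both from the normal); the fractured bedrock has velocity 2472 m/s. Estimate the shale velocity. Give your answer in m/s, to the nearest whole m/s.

3726 m/s

Snell's law: sin 17.9°/V₁ = sin 27.6°/V₂.
V₂ = V₁·sin 27.6°/sin 17.9° = 2472 × 1.5074 = 3726.19 m/s.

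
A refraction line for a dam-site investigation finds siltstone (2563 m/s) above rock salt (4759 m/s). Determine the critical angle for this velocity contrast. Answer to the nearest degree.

Critical incidence: sin θ_c = V₁/V₂ = 2563/4759 = 0.5386.
θ_c = arcsin 0.5386 = 32.59°.

33°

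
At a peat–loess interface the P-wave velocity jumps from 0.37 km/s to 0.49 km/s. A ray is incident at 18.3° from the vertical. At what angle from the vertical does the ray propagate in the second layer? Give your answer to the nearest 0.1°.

sin θ₁/V₁ = sin θ₂/V₂ ⇒ sin θ₂ = 0.49·sin 18.3°/0.37 = 0.49·0.3140/0.37 = 0.4158.
θ₂ = sin⁻¹(0.4158) = 24.57° (from vertical).

24.6°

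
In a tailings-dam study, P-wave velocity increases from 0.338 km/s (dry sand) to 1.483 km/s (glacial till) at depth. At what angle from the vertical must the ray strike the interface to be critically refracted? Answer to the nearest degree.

13°

At critical incidence the refracted ray runs along the interface (θ₂ = 90°), so sin θ_c = V₁/V₂.
θ_c = arcsin(0.338/1.483) = arcsin 0.2279 = 13.17°.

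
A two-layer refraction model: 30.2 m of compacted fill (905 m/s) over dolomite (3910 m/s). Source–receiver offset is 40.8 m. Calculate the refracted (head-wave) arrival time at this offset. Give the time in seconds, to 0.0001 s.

θ_c = arcsin(V₁/V₂) = arcsin(905/3910) = 13.38°, cos θ_c = 0.9728.
Intercept time tᵢ = 2h cos θ_c / V₁ = 2·30.2·0.9728/905 = 0.06493 s.
t = x/V₂ + tᵢ = 40.8/3910 + 0.06493 = 0.07536 s.

0.0754 s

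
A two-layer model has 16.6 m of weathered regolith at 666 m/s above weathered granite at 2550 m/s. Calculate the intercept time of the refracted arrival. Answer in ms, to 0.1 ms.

θ_c = arcsin(V₁/V₂) = arcsin(666/2550) = 15.14°; cos θ_c = 0.9653.
tᵢ = 2h·cos θ_c / V₁ = 2·16.6·0.9653 / 666 = 0.04812 s.

48.1 ms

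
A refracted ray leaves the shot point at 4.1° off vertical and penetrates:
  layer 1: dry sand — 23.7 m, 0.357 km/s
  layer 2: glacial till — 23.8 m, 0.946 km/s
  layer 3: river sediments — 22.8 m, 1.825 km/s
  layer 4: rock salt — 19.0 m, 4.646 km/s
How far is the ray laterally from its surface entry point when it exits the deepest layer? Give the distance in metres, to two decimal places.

63.50 m

Ray parameter p = sin 4.1° / 0.357 km/s = 2.0027e-01 s/km.
Layer 1: θ = 4.10°; offset = 23.7·tan 4.10° = 1.6988 m.
Layer 2: sin θ = p·0.946 = 0.1895 → θ = 10.92°; offset = 23.8·tan 10.92° = 4.5923 m.
Layer 3: sin θ = p·1.825 = 0.3655 → θ = 21.44°; offset = 22.8·tan 21.44° = 8.9528 m.
Layer 4: sin θ = p·4.646 = 0.9305 → θ = 68.51°; offset = 19.0·tan 68.51° = 48.2538 m.
Σ offsets = 63.4977 m.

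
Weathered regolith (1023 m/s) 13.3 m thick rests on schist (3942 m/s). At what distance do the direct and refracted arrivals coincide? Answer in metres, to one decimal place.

x_cross = 2h·√((V₂+V₁)/(V₂−V₁)).
(V₂+V₁)/(V₂−V₁) = (3942+1023)/(3942−1023) = 1.7009; √ = 1.3042.
x_cross = 2·13.3·1.3042 = 34.69 m.

34.7 m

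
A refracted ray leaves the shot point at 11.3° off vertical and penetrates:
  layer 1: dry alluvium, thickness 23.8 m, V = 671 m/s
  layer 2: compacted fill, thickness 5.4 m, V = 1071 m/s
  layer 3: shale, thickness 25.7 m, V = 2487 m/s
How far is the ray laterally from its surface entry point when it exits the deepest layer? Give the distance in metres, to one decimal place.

Apply Snell's law at each interface; in layer i the horizontal offset is hᵢ·tan θᵢ.
Layer 1: θ = 11.30°; offset = 23.8·tan 11.30° = 4.756 m.
Layer 2: sin θ = 1071·sin 11.3°/671 = 0.3128, θ = 18.23°; offset = 5.4·tan 18.23° = 1.778 m.
Layer 3: sin θ = 2487·sin 11.3°/671 = 0.7263, θ = 46.57°; offset = 25.7·tan 46.57° = 27.152 m.
Total horizontal offset = 33.686 m.

33.7 m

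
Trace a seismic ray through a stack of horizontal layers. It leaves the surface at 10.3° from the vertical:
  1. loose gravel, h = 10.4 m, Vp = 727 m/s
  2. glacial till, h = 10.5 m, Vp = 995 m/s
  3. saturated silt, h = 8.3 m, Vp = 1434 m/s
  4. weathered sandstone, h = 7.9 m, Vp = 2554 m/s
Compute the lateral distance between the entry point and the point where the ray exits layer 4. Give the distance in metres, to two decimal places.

Ray parameter p = sin 10.3° / 727 m/s = 2.4595e-04 s/m.
Layer 1: θ = 10.30°; offset = 10.4·tan 10.30° = 1.8900 m.
Layer 2: sin θ = p·995 = 0.2447 → θ = 14.17°; offset = 10.5·tan 14.17° = 2.6501 m.
Layer 3: sin θ = p·1434 = 0.3527 → θ = 20.65°; offset = 8.3·tan 20.65° = 3.1283 m.
Layer 4: sin θ = p·2554 = 0.6281 → θ = 38.91°; offset = 7.9·tan 38.91° = 6.3775 m.
Σ offsets = 14.0459 m.

14.05 m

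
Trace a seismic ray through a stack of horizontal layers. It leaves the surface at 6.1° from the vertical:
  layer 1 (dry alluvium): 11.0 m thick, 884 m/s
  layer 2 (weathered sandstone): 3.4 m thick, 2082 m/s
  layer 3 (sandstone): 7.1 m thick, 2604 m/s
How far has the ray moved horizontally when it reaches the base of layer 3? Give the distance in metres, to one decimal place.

Apply Snell's law at each interface; in layer i the horizontal offset is hᵢ·tan θᵢ.
Layer 1: θ = 6.10°; offset = 11.0·tan 6.10° = 1.176 m.
Layer 2: sin θ = 2082·sin 6.1°/884 = 0.2503, θ = 14.49°; offset = 3.4·tan 14.49° = 0.879 m.
Layer 3: sin θ = 2604·sin 6.1°/884 = 0.3130, θ = 18.24°; offset = 7.1·tan 18.24° = 2.340 m.
Total horizontal offset = 4.395 m.

4.4 m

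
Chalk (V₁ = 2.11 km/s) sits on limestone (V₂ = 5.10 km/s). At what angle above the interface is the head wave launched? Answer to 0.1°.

At critical incidence the refracted ray runs along the interface (θ₂ = 90°), so sin θ_c = V₁/V₂.
θ_c = arcsin(2.11/5.10) = arcsin 0.4137 = 24.44°.
Measured from the interface: 90° − 24.44° = 65.56°.

65.6°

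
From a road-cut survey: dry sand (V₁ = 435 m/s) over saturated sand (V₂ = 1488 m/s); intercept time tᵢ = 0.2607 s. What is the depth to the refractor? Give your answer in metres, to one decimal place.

θ_c = arcsin(435/1488) = 17.00°; cos θ_c = 0.9563.
tᵢ = 2h cos θ_c/V₁ ⇒ h = tᵢ·V₁/(2 cos θ_c) = 0.2607·435/(2·0.9563) = 59.29 m.

59.3 m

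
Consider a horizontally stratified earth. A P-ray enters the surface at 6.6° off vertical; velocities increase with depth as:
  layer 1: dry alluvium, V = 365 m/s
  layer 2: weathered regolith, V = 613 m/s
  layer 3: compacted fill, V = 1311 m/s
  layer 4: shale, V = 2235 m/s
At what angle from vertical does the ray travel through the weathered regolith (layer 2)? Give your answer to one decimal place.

Ray parameter p = sin 6.6° / 365 = 3.1490e-04 s/m.
sin θ_2 = p·V_2 = 3.1490e-04 × 613 = 0.1930.
θ_2 = 11.13° from the vertical.

11.1°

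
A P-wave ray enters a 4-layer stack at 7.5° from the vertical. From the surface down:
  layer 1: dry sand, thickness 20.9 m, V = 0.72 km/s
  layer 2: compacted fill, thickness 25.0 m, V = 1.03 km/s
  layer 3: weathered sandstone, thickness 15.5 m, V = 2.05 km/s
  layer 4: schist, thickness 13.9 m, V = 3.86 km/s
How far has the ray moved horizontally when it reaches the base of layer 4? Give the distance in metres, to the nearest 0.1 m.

27.3 m

Ray parameter p = sin 7.5° / 0.72 km/s = 1.8129e-01 s/km.
Layer 1: θ = 7.50°; offset = 20.9·tan 7.50° = 2.752 m.
Layer 2: sin θ = p·1.03 = 0.1867 → θ = 10.76°; offset = 25.0·tan 10.76° = 4.752 m.
Layer 3: sin θ = p·2.05 = 0.3716 → θ = 21.82°; offset = 15.5·tan 21.82° = 6.205 m.
Layer 4: sin θ = p·3.86 = 0.6998 → θ = 44.41°; offset = 13.9·tan 44.41° = 13.616 m.
Total horizontal offset = 27.324 m.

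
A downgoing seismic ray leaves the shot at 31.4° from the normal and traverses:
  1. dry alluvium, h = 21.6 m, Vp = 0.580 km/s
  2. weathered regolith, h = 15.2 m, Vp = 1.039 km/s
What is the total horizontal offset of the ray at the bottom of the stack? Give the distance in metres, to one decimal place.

Ray parameter p = sin 31.4° / 0.580 km/s = 8.9829e-01 s/km.
Layer 1: θ = 31.40°; offset = 21.6·tan 31.40° = 13.185 m.
Layer 2: sin θ = p·1.039 = 0.9333 → θ = 68.96°; offset = 15.2·tan 68.96° = 39.514 m.
Total horizontal offset = 52.698 m.

52.7 m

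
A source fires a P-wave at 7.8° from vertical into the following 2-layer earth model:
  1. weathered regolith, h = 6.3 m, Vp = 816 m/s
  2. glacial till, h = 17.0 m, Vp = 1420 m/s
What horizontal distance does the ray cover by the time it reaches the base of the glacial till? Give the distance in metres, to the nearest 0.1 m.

Apply Snell's law at each interface; in layer i the horizontal offset is hᵢ·tan θᵢ.
Layer 1: θ = 7.80°; offset = 6.3·tan 7.80° = 0.863 m.
Layer 2: sin θ = 1420·sin 7.8°/816 = 0.2362, θ = 13.66°; offset = 17.0·tan 13.66° = 4.132 m.
Summing the layer offsets gives 4.995 m.

5.0 m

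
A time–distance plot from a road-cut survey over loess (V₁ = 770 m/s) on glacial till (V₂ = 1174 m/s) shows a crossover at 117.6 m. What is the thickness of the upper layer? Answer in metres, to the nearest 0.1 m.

h = (x_cross/2)·√((V₂−V₁)/(V₂+V₁)).
(V₂−V₁)/(V₂+V₁) = (1174−770)/(1174+770) = 0.2078; √ = 0.4559.
h = (117.6/2)·0.4559 = 26.81 m.

26.8 m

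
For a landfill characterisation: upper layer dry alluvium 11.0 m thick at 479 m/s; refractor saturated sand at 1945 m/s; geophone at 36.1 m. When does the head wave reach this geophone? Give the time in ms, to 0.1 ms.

63.1 ms

θ_c = arcsin(V₁/V₂) = arcsin(479/1945) = 14.26°, cos θ_c = 0.9692.
Intercept time tᵢ = 2h cos θ_c / V₁ = 2·11.0·0.9692/479 = 0.04451 s.
t = x/V₂ + tᵢ = 36.1/1945 + 0.04451 = 0.06307 s.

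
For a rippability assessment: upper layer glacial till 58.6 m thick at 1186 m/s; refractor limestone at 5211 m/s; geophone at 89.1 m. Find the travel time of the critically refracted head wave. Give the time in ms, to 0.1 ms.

113.3 ms

θ_c = arcsin(V₁/V₂) = arcsin(1186/5211) = 13.16°, cos θ_c = 0.9738.
Intercept time tᵢ = 2h cos θ_c / V₁ = 2·58.6·0.9738/1186 = 0.09623 s.
t = x/V₂ + tᵢ = 89.1/5211 + 0.09623 = 0.11332 s.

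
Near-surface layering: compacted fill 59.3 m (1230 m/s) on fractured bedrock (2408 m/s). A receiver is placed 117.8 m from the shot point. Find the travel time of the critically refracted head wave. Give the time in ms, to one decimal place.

131.8 ms

t = x/V₂ + 2h·√(V₂²−V₁²)/(V₁V₂).
√(V₂²−V₁²) = √(2408²−1230²) = 2070.2 m/s; delay term = 2·59.3·2070.2/(1230·2408) = 0.08289 s.
t = 117.8/2408 + 0.08289 = 0.13182 s.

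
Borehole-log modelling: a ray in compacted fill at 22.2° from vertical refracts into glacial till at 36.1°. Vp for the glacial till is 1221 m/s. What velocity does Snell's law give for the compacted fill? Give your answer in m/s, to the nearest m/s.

783 m/s

Snell's law: sin 22.2°/V₁ = sin 36.1°/V₂.
V₁ = V₂·sin 22.2°/sin 36.1° = 1221 × 0.6413 = 783.00 m/s.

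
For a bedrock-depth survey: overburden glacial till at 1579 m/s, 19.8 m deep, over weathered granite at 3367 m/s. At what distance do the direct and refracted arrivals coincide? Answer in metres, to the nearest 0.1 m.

65.9 m

θ_c = arcsin(1579/3367) = 27.97°, so cos θ_c = 0.8832 and tᵢ = 2h cos θ_c/V₁ = 0.0222 s.
At crossover x/V₁ = x/V₂ + tᵢ ⇒ x = tᵢ/(1/V₁ − 1/V₂) = 0.02215/(6.3331e-04 − 2.9700e-04) = 65.86 m.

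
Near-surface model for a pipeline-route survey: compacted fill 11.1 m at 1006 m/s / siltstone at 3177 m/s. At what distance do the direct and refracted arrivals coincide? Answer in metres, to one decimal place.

30.8 m

θ_c = arcsin(1006/3177) = 18.46°, so cos θ_c = 0.9485 and tᵢ = 2h cos θ_c/V₁ = 0.0209 s.
At crossover x/V₁ = x/V₂ + tᵢ ⇒ x = tᵢ/(1/V₁ − 1/V₂) = 0.02093/(9.9404e-04 − 3.1476e-04) = 30.82 m.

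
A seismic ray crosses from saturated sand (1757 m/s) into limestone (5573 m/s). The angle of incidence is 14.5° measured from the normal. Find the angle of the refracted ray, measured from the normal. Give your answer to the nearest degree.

53°

Snell's law: sin θ₂ = (V₂/V₁)·sin θ₁ = (5573/1757)·sin 14.5° = 0.7942.
θ₂ = sin⁻¹(0.7942) = 52.58° (from vertical).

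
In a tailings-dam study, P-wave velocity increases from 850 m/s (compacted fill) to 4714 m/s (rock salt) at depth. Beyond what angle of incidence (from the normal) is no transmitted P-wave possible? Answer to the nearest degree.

10°

Critical incidence: sin θ_c = V₁/V₂ = 850/4714 = 0.1803.
θ_c = arcsin 0.1803 = 10.39°.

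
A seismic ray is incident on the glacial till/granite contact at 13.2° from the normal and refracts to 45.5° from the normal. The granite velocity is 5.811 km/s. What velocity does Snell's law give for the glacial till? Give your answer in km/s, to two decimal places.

Snell's law: sin 13.2°/V₁ = sin 45.5°/V₂.
V₁ = V₂·sin 13.2°/sin 45.5° = 5.811 × 0.3202 = 1.86 km/s.

1.86 km/s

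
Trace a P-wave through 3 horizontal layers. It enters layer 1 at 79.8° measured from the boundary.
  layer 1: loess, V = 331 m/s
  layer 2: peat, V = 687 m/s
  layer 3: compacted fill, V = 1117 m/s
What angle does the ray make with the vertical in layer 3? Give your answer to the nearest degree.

From the normal: θ₁ = 90° − 79.8° = 10.2°.
Snell's law across each interface conserves sin θ / V, so sin θ_3 = V_3·sin θ₁/V₁.
sin θ_3 = 1117 × sin 10.2° / 331 = 0.5976.
θ_3 = 36.70° from the vertical.

37°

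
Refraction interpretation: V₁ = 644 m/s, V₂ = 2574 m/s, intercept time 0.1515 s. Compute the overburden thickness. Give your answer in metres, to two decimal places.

θ_c = arcsin(644/2574) = 14.49°; cos θ_c = 0.9682.
tᵢ = 2h cos θ_c/V₁ ⇒ h = tᵢ·V₁/(2 cos θ_c) = 0.1515·644/(2·0.9682) = 50.39 m.

50.39 m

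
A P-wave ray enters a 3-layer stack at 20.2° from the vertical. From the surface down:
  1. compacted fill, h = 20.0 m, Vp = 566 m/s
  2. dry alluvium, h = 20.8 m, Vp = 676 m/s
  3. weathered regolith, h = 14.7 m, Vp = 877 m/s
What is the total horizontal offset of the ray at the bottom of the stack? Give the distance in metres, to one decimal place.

p = sin θ₁/V₁ = sin 20.2°/566 = 6.1007e-04 s/m is conserved through the stack.
Layer 1: θ = 20.20°; offset = 20.0·tan 20.20° = 7.359 m.
Layer 2: sin θ = p·676 = 0.4124 → θ = 24.36°; offset = 20.8·tan 24.36° = 9.416 m.
Layer 3: sin θ = p·877 = 0.5350 → θ = 32.35°; offset = 14.7·tan 32.35° = 9.309 m.
Σ offsets = 26.084 m.

26.1 m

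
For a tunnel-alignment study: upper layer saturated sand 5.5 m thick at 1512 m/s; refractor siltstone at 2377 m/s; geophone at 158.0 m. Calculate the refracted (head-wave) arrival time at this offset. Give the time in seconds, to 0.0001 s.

0.0721 s

t = x/V₂ + 2h·√(V₂²−V₁²)/(V₁V₂).
√(V₂²−V₁²) = √(2377²−1512²) = 1834.1 m/s; delay term = 2·5.5·1834.1/(1512·2377) = 0.00561 s.
t = 158.0/2377 + 0.00561 = 0.07208 s.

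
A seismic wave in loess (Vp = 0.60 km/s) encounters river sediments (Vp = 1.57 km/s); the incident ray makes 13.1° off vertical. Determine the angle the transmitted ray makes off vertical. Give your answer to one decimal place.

Snell's law: sin θ₂ = (V₂/V₁)·sin θ₁ = (1.57/0.60)·sin 13.1° = 0.5931.
θ₂ = sin⁻¹(0.5931) = 36.38° (from vertical).

36.4°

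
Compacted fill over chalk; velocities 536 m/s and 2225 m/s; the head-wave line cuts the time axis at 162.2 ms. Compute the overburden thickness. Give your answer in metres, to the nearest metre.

45 m

θ_c = arcsin(536/2225) = 13.94°; cos θ_c = 0.9706.
tᵢ = 2h cos θ_c/V₁ ⇒ h = tᵢ·V₁/(2 cos θ_c) = 0.1622·536/(2·0.9706) = 44.79 m.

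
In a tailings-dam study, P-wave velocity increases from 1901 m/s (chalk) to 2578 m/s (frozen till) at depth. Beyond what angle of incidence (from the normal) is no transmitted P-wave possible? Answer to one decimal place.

47.5°

At critical incidence the refracted ray runs along the interface (θ₂ = 90°), so sin θ_c = V₁/V₂.
θ_c = arcsin(1901/2578) = arcsin 0.7374 = 47.51°.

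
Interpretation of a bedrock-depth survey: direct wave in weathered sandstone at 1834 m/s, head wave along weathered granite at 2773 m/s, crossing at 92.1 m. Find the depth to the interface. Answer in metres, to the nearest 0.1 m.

20.8 m

x_cross = 2h·√((V₂+V₁)/(V₂−V₁)) → h = x_cross / (2·√((V₂+V₁)/(V₂−V₁))).
√((V₂+V₁)/(V₂−V₁)) = √((2773+1834)/(2773−1834)) = 2.2150.
h = 92.1 / (2·2.2150) = 20.79 m.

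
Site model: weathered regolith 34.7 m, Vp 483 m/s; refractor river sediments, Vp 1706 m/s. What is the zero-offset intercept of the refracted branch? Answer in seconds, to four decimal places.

0.1378 s

θ_c = arcsin(V₁/V₂) = arcsin(483/1706) = 16.45°; cos θ_c = 0.9591.
tᵢ = 2h·cos θ_c / V₁ = 2·34.7·0.9591 / 483 = 0.13781 s.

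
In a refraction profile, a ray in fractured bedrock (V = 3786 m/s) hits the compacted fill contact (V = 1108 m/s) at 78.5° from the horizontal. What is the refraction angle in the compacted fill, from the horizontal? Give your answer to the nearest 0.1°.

86.7°

Angle from the normal: 90° − 78.5° = 11.5°.
Snell's law: sin θ₂ = (V₂/V₁)·sin θ₁ = (1108/3786)·sin 11.5° = 0.0583.
θ₂ = sin⁻¹(0.0583) = 3.34° (from vertical).
From the interface: 90° − 3.34° = 86.66°.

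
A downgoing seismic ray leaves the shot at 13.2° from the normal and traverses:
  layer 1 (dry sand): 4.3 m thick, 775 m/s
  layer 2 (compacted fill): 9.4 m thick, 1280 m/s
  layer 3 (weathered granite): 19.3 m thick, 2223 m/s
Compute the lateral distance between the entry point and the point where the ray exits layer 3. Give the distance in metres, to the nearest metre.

Ray parameter p = sin 13.2° / 775 m/s = 2.9465e-04 s/m.
Layer 1: θ = 13.20°; offset = 4.3·tan 13.20° = 1.009 m.
Layer 2: sin θ = p·1280 = 0.3771 → θ = 22.16°; offset = 9.4·tan 22.16° = 3.828 m.
Layer 3: sin θ = p·2223 = 0.6550 → θ = 40.92°; offset = 19.3·tan 40.92° = 16.730 m.
Summing the layer offsets gives 21.566 m.

22 m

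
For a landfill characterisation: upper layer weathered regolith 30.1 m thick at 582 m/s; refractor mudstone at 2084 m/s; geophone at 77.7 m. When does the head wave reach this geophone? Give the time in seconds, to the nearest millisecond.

0.137 s

t = x/V₂ + 2h·√(V₂²−V₁²)/(V₁V₂).
√(V₂²−V₁²) = √(2084²−582²) = 2001.1 m/s; delay term = 2·30.1·2001.1/(582·2084) = 0.09932 s.
t = 77.7/2084 + 0.09932 = 0.13661 s.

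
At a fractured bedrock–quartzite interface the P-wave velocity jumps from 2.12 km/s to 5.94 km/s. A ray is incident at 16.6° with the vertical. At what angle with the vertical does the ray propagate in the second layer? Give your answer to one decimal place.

53.2°

sin θ₁/V₁ = sin θ₂/V₂ ⇒ sin θ₂ = 5.94·sin 16.6°/2.12 = 5.94·0.2857/2.12 = 0.8005.
θ₂ = arcsin 0.8005 = 53.17° from the normal.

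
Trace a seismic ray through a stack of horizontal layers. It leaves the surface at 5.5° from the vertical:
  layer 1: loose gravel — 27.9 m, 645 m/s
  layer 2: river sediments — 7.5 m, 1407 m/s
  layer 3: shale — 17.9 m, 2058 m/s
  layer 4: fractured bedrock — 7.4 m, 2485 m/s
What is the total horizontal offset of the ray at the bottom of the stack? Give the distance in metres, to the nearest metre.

13 m

Ray parameter p = sin 5.5° / 645 m/s = 1.4860e-04 s/m.
Layer 1: θ = 5.50°; offset = 27.9·tan 5.50° = 2.686 m.
Layer 2: sin θ = p·1407 = 0.2091 → θ = 12.07°; offset = 7.5·tan 12.07° = 1.604 m.
Layer 3: sin θ = p·2058 = 0.3058 → θ = 17.81°; offset = 17.9·tan 17.81° = 5.750 m.
Layer 4: sin θ = p·2485 = 0.3693 → θ = 21.67°; offset = 7.4·tan 21.67° = 2.940 m.
Σ offsets = 12.980 m.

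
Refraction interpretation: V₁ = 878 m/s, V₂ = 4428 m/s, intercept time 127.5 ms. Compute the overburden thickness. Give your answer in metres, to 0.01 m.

57.11 m

θ_c = arcsin(878/4428) = 11.44°; cos θ_c = 0.9801.
tᵢ = 2h cos θ_c/V₁ ⇒ h = tᵢ·V₁/(2 cos θ_c) = 0.1275·878/(2·0.9801) = 57.11 m.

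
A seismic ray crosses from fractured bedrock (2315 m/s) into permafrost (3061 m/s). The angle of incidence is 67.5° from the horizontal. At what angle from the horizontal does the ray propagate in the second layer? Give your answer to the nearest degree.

60°

Convert to the normal: θ₁ = 90° − 67.5° = 22.5°.
sin θ₁/V₁ = sin θ₂/V₂ ⇒ sin θ₂ = 3061·sin 22.5°/2315 = 3061·0.3827/2315 = 0.5060.
θ₂ = sin⁻¹(0.5060) = 30.40° (from vertical).
From the interface: 90° − 30.40° = 59.60°.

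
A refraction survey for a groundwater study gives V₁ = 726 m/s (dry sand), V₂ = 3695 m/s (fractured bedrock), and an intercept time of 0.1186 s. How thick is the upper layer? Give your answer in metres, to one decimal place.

43.9 m

θ_c = arcsin(726/3695) = 11.33°; cos θ_c = 0.9805.
tᵢ = 2h cos θ_c/V₁ ⇒ h = tᵢ·V₁/(2 cos θ_c) = 0.1186·726/(2·0.9805) = 43.91 m.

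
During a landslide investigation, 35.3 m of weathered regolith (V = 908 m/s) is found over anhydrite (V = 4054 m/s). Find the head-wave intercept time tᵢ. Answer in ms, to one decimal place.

75.8 ms

θ_c = arcsin(V₁/V₂) = arcsin(908/4054) = 12.94°; cos θ_c = 0.9746.
tᵢ = 2h·cos θ_c / V₁ = 2·35.3·0.9746 / 908 = 0.07578 s.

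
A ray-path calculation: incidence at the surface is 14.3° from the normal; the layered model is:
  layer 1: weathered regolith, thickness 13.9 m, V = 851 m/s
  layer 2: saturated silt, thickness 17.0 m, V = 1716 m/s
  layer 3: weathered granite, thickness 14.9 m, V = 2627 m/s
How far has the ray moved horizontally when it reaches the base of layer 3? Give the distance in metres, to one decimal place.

p = sin θ₁/V₁ = sin 14.3°/851 = 2.9025e-04 s/m is conserved through the stack.
Layer 1: θ = 14.30°; offset = 13.9·tan 14.30° = 3.543 m.
Layer 2: sin θ = p·1716 = 0.4981 → θ = 29.87°; offset = 17.0·tan 29.87° = 9.764 m.
Layer 3: sin θ = p·2627 = 0.7625 → θ = 49.68°; offset = 14.9·tan 49.68° = 17.559 m.
Total horizontal offset = 30.866 m.

30.9 m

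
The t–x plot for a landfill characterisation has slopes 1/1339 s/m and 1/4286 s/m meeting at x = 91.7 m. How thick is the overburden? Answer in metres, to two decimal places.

h = (x_cross/2)·√((V₂−V₁)/(V₂+V₁)).
(V₂−V₁)/(V₂+V₁) = (4286−1339)/(4286+1339) = 0.5239; √ = 0.7238.
h = (91.7/2)·0.7238 = 33.19 m.

33.19 m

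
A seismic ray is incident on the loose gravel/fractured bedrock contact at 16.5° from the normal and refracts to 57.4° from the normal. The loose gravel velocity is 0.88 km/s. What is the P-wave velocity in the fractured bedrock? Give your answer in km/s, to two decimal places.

sin 16.5° = 0.2840; sin 57.4° = 0.8425.
V₂ = V₁·(sin θ₂/sin θ₁) = 0.88·(0.8425/0.2840) = 2.61 km/s.

2.61 km/s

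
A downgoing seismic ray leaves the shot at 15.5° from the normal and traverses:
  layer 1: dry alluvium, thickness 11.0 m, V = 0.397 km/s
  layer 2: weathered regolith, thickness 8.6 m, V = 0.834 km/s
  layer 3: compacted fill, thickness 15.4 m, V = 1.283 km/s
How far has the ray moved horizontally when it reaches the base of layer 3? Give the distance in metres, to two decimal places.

Apply Snell's law at each interface; in layer i the horizontal offset is hᵢ·tan θᵢ.
Layer 1: θ = 15.50°; offset = 11.0·tan 15.50° = 3.0506 m.
Layer 2: sin θ = 0.834·sin 15.5°/0.397 = 0.5614, θ = 34.15°; offset = 8.6·tan 34.15° = 5.8342 m.
Layer 3: sin θ = 1.283·sin 15.5°/0.397 = 0.8636, θ = 59.73°; offset = 15.4·tan 59.73° = 26.3838 m.
Total horizontal offset = 35.2686 m.

35.27 m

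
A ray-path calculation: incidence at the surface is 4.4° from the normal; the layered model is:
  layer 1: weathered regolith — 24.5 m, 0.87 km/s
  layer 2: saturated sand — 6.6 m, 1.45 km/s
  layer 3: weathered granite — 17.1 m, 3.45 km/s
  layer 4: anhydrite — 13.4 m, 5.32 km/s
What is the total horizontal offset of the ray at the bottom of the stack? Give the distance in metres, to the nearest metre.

p = sin θ₁/V₁ = sin 4.4°/0.87 = 8.8183e-02 s/km is conserved through the stack.
Layer 1: θ = 4.40°; offset = 24.5·tan 4.40° = 1.885 m.
Layer 2: sin θ = p·1.45 = 0.1279 → θ = 7.35°; offset = 6.6·tan 7.35° = 0.851 m.
Layer 3: sin θ = p·3.45 = 0.3042 → θ = 17.71°; offset = 17.1·tan 17.71° = 5.461 m.
Layer 4: sin θ = p·5.32 = 0.4691 → θ = 27.98°; offset = 13.4·tan 27.98° = 7.118 m.
Σ offsets = 15.316 m.

15 m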